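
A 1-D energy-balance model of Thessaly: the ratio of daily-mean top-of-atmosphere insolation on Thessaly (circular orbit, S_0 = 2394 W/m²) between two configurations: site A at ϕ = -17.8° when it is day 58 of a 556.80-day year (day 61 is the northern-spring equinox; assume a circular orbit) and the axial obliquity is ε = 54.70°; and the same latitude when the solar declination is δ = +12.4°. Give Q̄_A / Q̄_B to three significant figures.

— Configuration A (ϕ=-17.8°):
Solar longitude: L_s = 360° × (58 − 61)/556.80 = -1.940°, i.e. -1.940° + 360° = 358.060°.
sin δ = sin 54.70° × sin 358.060° = -0.02762, so δ = -1.583°.
cos h₀ = −tan(-17.8°) tan(-1.583°) = -0.0089, h₀ = 1.5797 rad.
Bracket: h₀ sin ϕ sin δ + cos ϕ cos δ sin h₀ = 1.5797×-0.30570×-0.02762 + 0.95213×0.99962×0.99996 = 0.013338 + 0.951730 = 0.965068.
Q̄ = (S_0/π) × [bracket] = (2394/π) × 0.965068 = 735.41 W/m².
— Configuration B (ϕ=-17.8°):
cos h₀ = −tan(-17.8°) tan(+12.400°) = 0.0706, h₀ = 1.5001 rad.
Bracket: h₀ sin ϕ sin δ + cos ϕ cos δ sin h₀ = 1.5001×-0.30570×0.21474 + 0.95213×0.97667×0.99751 = -0.098476 + 0.927601 = 0.829125.
Q̄ = (S_0/π) × [bracket] = (2394/π) × 0.829125 = 631.82 W/m².
Ratio Q̄_A / Q̄_B = 735.41 / 631.82 = 1.164.

Q̄_A / Q̄_B ≈ 1.16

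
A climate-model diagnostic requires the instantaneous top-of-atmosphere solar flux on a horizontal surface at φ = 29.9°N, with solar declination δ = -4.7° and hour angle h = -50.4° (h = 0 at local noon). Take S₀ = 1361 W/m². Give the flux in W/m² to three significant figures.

694 W/m²

cos θ_z = sin φ sin δ + cos φ cos δ cos h = -0.040845 + 0.550723 = 0.509878.
Flux = S₀ · cos θ_z = 1361 × 0.509878 = 693.9 W/m².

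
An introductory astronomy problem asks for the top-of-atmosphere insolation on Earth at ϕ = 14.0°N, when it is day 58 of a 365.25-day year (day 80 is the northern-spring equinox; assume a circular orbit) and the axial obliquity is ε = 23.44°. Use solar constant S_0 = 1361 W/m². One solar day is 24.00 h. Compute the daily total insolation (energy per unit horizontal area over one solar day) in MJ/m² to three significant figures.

33.9 MJ/m²

Solar longitude: L_s = 360° × (58 − 80)/365.25 = -21.684°, i.e. -21.684° + 360° = 338.316°.
sin δ = sin 23.44° × sin 338.316° = -0.14698, so δ = -8.452°.
cos h₀ = −tan(+14.0°) tan(-8.452°) = 0.0370, h₀ = 1.5337 rad.
Bracket: h₀ sin ϕ sin δ + cos ϕ cos δ sin h₀ = 1.5337×0.24192×-0.14698 + 0.97030×0.98914×0.99931 = -0.054534 + 0.959100 = 0.904566.
Q̄ = (S_0/π) × [bracket] = (1361/π) × 0.904566 = 391.88 W/m².
Daily total = Q̄ × 24.00 h × 3600 s/h = 391.88 × 24.00 × 3600 / 10⁶ = 33.86 MJ/m².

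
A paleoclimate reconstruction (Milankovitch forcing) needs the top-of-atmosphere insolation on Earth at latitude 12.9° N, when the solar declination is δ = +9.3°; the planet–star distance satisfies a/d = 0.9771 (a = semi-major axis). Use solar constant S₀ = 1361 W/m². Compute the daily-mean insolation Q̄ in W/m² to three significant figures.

cos H₀ = −tan(+12.9°) tan(+9.300°) = -0.0375, H₀ = 1.6083 rad.
Bracket: H₀ sin φ sin δ + cos φ cos δ sin H₀ = 1.6083×0.22325×0.16160 + 0.97476×0.98686×0.99930 = 0.058023 + 0.961278 = 1.019301.
Inverse-square distance factor (a/d)² = 0.9771² = 0.954724.
Q̄ = (S₀/π) × 0.954724 × [bracket] = (1361/π) × 0.954724 × 1.019301 = 421.6 W/m².

Q̄ ≈ 422 W/m²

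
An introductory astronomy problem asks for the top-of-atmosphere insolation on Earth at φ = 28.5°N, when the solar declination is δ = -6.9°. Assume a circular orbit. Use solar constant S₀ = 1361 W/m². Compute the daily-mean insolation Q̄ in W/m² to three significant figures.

cos H₀ = −tan(+28.5°) tan(-6.900°) = 0.0657, H₀ = 1.5050 rad.
Bracket: H₀ sin φ sin δ + cos φ cos δ sin H₀ = 1.5050×0.47716×-0.12014 + 0.87882×0.99276×0.99784 = -0.086276 + 0.870573 = 0.784297.
Q̄ = (S₀/π) × [bracket] = (1361/π) × 0.784297 = 339.8 W/m².

Q̄ ≈ 340 W/m²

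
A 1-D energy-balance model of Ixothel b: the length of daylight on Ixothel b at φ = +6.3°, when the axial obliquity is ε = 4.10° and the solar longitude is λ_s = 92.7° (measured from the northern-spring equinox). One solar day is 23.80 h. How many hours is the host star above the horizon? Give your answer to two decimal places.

11.96 h

Solar declination: sin δ = sin ε · sin λ_s = sin 4.10° × sin 92.7° = 0.07142, so δ = +4.095°.
cos H₀ = −tan φ · tan δ = −tan(+6.3°) × tan(+4.095°) = -0.0079, so H₀ = 1.5787 rad = 90.45°.
Daylight = 2H₀/(2π) × 23.80 h = (1.5787/π) × 23.80 = 11.96 h.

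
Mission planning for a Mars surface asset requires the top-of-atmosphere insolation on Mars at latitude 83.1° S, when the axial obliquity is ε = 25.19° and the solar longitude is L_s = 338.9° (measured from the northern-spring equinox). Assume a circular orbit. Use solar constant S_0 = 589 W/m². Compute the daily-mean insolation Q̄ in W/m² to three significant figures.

Q̄ ≈ 89.6 W/m²

Solar declination: sin δ = sin ε · sin L_s = sin 25.19° × sin 338.9° = -0.15322, so δ = -8.814°.
cos h₀ = −tan(-83.1°) tan(-8.814°) = -1.2813 ≤ −1 ⇒ polar day, h₀ = π.
Bracket: h₀ sin ϕ sin δ + cos ϕ cos δ sin h₀ = 3.1416×-0.99276×-0.15322 + 0.12014×0.98819×0.00000 = 0.477871 + 0.000000 = 0.477871.
Q̄ = (S_0/π) × [bracket] = (589/π) × 0.477871 = 89.59 W/m².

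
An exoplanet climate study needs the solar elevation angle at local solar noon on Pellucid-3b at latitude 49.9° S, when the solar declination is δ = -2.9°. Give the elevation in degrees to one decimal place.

At local noon the hour angle is zero, so the zenith angle equals |φ − δ| = |-49.9° − (-2.900°)| = 47.000°.
Elevation = 90° − 47.000° = 43.0°.

43.0°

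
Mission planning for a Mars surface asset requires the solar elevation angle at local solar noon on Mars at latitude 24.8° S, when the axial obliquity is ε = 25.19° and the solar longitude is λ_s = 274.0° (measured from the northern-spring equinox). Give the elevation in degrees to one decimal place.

89.7°

Solar declination: sin δ = sin ε · sin λ_s = sin 25.19° × sin 274.0° = -0.42458, so δ = -25.124°.
At local noon the hour angle is zero, so the zenith angle equals |φ − δ| = |-24.8° − (-25.124°)| = 0.324°.
Elevation = 90° − 0.324° = 89.7°.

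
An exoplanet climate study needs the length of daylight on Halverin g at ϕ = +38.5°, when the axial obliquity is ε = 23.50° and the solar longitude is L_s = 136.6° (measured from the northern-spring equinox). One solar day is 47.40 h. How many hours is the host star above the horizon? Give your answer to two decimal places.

Solar declination: sin δ = sin ε · sin L_s = sin 23.50° × sin 136.6° = 0.27398, so δ = +15.901°.
cos h₀ = −tan ϕ · tan δ = −tan(+38.5°) × tan(+15.901°) = -0.2266, so h₀ = 1.7994 rad = 103.10°.
Daylight = 2h₀/(2π) × 47.40 h = (1.7994/π) × 47.40 = 27.15 h.

27.15 h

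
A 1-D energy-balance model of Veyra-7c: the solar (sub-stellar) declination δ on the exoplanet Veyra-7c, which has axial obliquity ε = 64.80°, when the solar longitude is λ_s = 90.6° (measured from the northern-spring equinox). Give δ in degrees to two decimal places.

δ = +64.79°

sin δ = sin ε · sin λ_s = sin 64.80° × sin 90.6° = 0.904777.
δ = arcsin(0.904777) = +64.79°.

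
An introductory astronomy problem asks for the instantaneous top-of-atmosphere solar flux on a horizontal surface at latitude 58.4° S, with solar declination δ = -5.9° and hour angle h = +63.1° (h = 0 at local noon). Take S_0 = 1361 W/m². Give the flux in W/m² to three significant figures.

cos θ_z = sin ϕ sin δ + cos ϕ cos δ cos h = 0.087551 + 0.235814 = 0.323365.
Flux = S_0 · cos θ_z = 1361 × 0.323365 = 440.1 W/m².

440 W/m²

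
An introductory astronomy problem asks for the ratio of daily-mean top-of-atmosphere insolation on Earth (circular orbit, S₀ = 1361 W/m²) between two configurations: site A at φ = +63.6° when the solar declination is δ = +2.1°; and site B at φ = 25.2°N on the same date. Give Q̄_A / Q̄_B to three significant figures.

Q̄_A / Q̄_B ≈ 0.535

— Configuration A (φ=+63.6°):
cos H₀ = −tan(+63.6°) tan(+2.100°) = -0.0739, H₀ = 1.6447 rad.
Bracket: H₀ sin φ sin δ + cos φ cos δ sin H₀ = 1.6447×0.89571×0.03664 + 0.44464×0.99933×0.99727 = 0.053977 + 0.443129 = 0.497106.
Q̄ = (S₀/π) × [bracket] = (1361/π) × 0.497106 = 215.36 W/m².
— Configuration B (φ=+25.2°):
cos H₀ = −tan(+25.2°) tan(+2.100°) = -0.0173, H₀ = 1.5881 rad.
Bracket: H₀ sin φ sin δ + cos φ cos δ sin H₀ = 1.5881×0.42578×0.03664 + 0.90483×0.99933×0.99985 = 0.024775 + 0.904088 = 0.928863.
Q̄ = (S₀/π) × [bracket] = (1361/π) × 0.928863 = 402.40 W/m².
Ratio Q̄_A / Q̄_B = 215.36 / 402.40 = 0.5352.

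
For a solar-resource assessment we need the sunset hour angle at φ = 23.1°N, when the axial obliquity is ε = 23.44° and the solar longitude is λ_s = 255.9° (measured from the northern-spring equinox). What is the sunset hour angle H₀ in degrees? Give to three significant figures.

Solar declination: sin δ = sin ε · sin λ_s = sin 23.44° × sin 255.9° = -0.38580, so δ = -22.694°.
cos H₀ = −tan φ · tan δ = −tan(+23.1°) × tan(-22.694°) = 0.1784, so H₀ = 1.3915 rad = 79.73°.

H₀ = 79.7°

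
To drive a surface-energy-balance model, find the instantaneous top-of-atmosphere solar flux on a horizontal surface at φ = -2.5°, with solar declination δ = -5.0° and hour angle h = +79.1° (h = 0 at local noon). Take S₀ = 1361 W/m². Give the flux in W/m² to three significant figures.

261 W/m²

cos θ_z = sin φ sin δ + cos φ cos δ cos h = 0.003802 + 0.188197 = 0.191999.
Flux = S₀ · cos θ_z = 1361 × 0.191999 = 261.3 W/m².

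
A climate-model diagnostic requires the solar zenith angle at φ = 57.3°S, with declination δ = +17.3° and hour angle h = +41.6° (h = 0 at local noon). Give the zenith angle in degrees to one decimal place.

θ_z = 82.2°

cos θ_z = sin φ sin δ + cos φ cos δ cos h = -0.250244 + 0.385714 = 0.135470.
θ_z = arccos(0.135470) = 82.2°.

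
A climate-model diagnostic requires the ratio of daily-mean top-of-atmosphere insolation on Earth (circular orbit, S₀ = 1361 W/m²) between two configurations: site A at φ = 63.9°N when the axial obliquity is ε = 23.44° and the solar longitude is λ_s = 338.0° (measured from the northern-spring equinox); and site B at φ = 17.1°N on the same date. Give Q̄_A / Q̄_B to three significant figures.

— Configuration A (φ=+63.9°):
Solar declination: sin δ = sin ε · sin λ_s = sin 23.44° × sin 338.0° = -0.14901, so δ = -8.570°.
cos H₀ = −tan(+63.9°) tan(-8.570°) = 0.3076, H₀ = 1.2581 rad.
Bracket: H₀ sin φ sin δ + cos φ cos δ sin H₀ = 1.2581×0.89803×-0.14901 + 0.43994×0.98884×0.95151 = -0.168353 + 0.413936 = 0.245583.
Q̄ = (S₀/π) × [bracket] = (1361/π) × 0.245583 = 106.39 W/m².
— Configuration B (φ=+17.1°):
cos H₀ = −tan(+17.1°) tan(-8.570°) = 0.0464, H₀ = 1.5244 rad.
Bracket: H₀ sin φ sin δ + cos φ cos δ sin H₀ = 1.5244×0.29404×-0.14901 + 0.95579×0.98884×0.99892 = -0.066791 + 0.944103 = 0.877312.
Q̄ = (S₀/π) × [bracket] = (1361/π) × 0.877312 = 380.07 W/m².
Ratio Q̄_A / Q̄_B = 106.39 / 380.07 = 0.2799.

Q̄_A / Q̄_B ≈ 0.280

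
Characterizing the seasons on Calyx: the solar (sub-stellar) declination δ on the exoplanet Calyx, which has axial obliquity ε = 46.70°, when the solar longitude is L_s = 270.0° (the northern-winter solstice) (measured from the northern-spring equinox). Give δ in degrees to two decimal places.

δ = -46.70°

sin δ = sin ε · sin L_s = sin 46.70° × sin 270.0° = -0.727773.
δ = arcsin(-0.727773) = -46.70°.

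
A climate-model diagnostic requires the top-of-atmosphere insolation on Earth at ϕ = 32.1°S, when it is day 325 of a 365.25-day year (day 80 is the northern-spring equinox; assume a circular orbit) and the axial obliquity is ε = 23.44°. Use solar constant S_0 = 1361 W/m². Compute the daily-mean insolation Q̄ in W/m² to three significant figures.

Solar longitude: L_s = 360° × (325 − 80)/365.25 = 241.478°.
sin δ = sin 23.44° × sin 241.478° = -0.34951, so δ = -20.457°.
cos h₀ = −tan(-32.1°) tan(-20.457°) = -0.2340, h₀ = 1.8070 rad.
Bracket: h₀ sin ϕ sin δ + cos ϕ cos δ sin h₀ = 1.8070×-0.53140×-0.34951 + 0.84712×0.93693×0.97223 = 0.335613 + 0.771651 = 1.107264.
Q̄ = (S_0/π) × [bracket] = (1361/π) × 1.107264 = 479.7 W/m².

Q̄ ≈ 480 W/m²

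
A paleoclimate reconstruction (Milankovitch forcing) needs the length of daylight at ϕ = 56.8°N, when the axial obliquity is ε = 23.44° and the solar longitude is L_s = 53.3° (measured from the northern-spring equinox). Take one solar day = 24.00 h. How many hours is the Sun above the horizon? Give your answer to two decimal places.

Solar declination: sin δ = sin ε · sin L_s = sin 23.44° × sin 53.3° = 0.31894, so δ = +18.599°.
cos h₀ = −tan ϕ · tan δ = −tan(+56.8°) × tan(+18.599°) = -0.5142, so h₀ = 2.1109 rad = 120.95°.
Daylight = 2h₀/(2π) × 24.00 h = (2.1109/π) × 24.00 = 16.13 h.

16.13 h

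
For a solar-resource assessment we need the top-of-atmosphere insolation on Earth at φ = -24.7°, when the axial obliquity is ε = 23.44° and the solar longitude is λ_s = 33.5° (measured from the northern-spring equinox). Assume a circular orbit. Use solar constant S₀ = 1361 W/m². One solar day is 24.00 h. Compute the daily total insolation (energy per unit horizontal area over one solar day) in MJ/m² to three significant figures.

Solar declination: sin δ = sin ε · sin λ_s = sin 23.44° × sin 33.5° = 0.21955, so δ = +12.683°.
cos H₀ = −tan(-24.7°) tan(+12.683°) = 0.1035, H₀ = 1.4671 rad.
Bracket: H₀ sin φ sin δ + cos φ cos δ sin H₀ = 1.4671×-0.41787×0.21955 + 0.90851×0.97560×0.99463 = -0.134597 + 0.881583 = 0.746986.
Q̄ = (S₀/π) × [bracket] = (1361/π) × 0.746986 = 323.61 W/m².
Daily total = Q̄ × 24.00 h × 3600 s/h = 323.61 × 24.00 × 3600 / 10⁶ = 27.96 MJ/m².

28.0 MJ/m²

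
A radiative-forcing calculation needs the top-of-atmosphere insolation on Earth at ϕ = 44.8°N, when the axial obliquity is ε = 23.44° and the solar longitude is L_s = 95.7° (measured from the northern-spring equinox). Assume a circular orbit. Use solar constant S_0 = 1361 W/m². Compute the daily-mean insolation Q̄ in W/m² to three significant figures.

Solar declination: sin δ = sin ε · sin L_s = sin 23.44° × sin 95.7° = 0.39582, so δ = +23.317°.
cos h₀ = −tan(+44.8°) tan(+23.317°) = -0.4280, h₀ = 2.0131 rad.
Bracket: h₀ sin ϕ sin δ + cos ϕ cos δ sin h₀ = 2.0131×0.70463×0.39582 + 0.70957×0.91833×0.90377 = 0.561467 + 0.588914 = 1.150381.
Q̄ = (S_0/π) × [bracket] = (1361/π) × 1.150381 = 498.4 W/m².

Q̄ ≈ 498 W/m²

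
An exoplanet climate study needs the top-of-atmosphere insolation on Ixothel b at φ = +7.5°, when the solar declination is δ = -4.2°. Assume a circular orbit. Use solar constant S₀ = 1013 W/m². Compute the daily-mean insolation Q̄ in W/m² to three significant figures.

cos H₀ = −tan(+7.5°) tan(-4.200°) = 0.0097, H₀ = 1.5611 rad.
Bracket: H₀ sin φ sin δ + cos φ cos δ sin H₀ = 1.5611×0.13053×-0.07324 + 0.99144×0.99731×0.99995 = -0.014924 + 0.988724 = 0.973800.
Q̄ = (S₀/π) × [bracket] = (1013/π) × 0.973800 = 314.0 W/m².

Q̄ ≈ 314 W/m²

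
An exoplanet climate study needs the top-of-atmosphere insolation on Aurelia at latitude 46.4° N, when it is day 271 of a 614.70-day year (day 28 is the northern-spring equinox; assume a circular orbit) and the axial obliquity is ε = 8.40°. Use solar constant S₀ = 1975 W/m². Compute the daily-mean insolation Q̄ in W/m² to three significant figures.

Q̄ ≈ 498 W/m²

Solar longitude: λ_s = 360° × (271 − 28)/614.70 = 142.313°.
sin δ = sin 8.40° × sin 142.313° = 0.08931, so δ = +5.124°.
cos H₀ = −tan(+46.4°) tan(+5.124°) = -0.0942, H₀ = 1.6651 rad.
Bracket: H₀ sin φ sin δ + cos φ cos δ sin H₀ = 1.6651×0.72417×0.08931 + 0.68962×0.99600×0.99556 = 0.107691 + 0.683812 = 0.791503.
Q̄ = (S₀/π) × [bracket] = (1975/π) × 0.791503 = 497.6 W/m².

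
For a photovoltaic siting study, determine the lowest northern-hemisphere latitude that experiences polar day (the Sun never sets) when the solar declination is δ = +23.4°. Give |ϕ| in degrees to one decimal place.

Polar day requires cos h₀ = −tan ϕ tan δ ≤ −1, i.e. tan ϕ tan δ ≥ 1.
The boundary is |tan ϕ| · |tan δ| = 1, so |ϕ| = 90° − |δ| = 90° − 23.4° = 66.6° in the northern hemisphere.

|ϕ| = 66.6°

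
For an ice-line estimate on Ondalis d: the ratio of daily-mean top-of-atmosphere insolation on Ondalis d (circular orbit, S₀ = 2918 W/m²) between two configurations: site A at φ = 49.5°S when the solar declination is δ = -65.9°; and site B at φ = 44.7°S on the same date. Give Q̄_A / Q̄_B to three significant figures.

— Configuration A (φ=-49.5°):
cos H₀ = −tan(-49.5°) tan(-65.900°) = -2.6175 ≤ −1 ⇒ polar day, H₀ = π.
Bracket: H₀ sin φ sin δ + cos φ cos δ sin H₀ = 3.1416×-0.76041×-0.91283 + 0.64945×0.40833×0.00000 = 2.180663 + 0.000000 = 2.180663.
Q̄ = (S₀/π) × [bracket] = (2918/π) × 2.180663 = 2025.5 W/m².
— Configuration B (φ=-44.7°):
cos H₀ = −tan(-44.7°) tan(-65.900°) = -2.2122 ≤ −1 ⇒ polar day, H₀ = π.
Bracket: H₀ sin φ sin δ + cos φ cos δ sin H₀ = 3.1416×-0.70339×-0.91283 + 0.71080×0.40833×0.00000 = 2.017144 + 0.000000 = 2.017144.
Q̄ = (S₀/π) × [bracket] = (2918/π) × 2.017144 = 1873.6 W/m².
Ratio Q̄_A / Q̄_B = 2025.5 / 1873.6 = 1.081.

Q̄_A / Q̄_B ≈ 1.08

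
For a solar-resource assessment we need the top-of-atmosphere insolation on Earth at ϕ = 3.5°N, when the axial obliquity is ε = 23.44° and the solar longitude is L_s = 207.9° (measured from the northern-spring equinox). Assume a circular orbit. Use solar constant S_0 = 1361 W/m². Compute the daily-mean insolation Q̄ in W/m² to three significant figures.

Solar declination: sin δ = sin ε · sin L_s = sin 23.44° × sin 207.9° = -0.18614, so δ = -10.727°.
cos h₀ = −tan(+3.5°) tan(-10.727°) = 0.0116, h₀ = 1.5592 rad.
Bracket: h₀ sin ϕ sin δ + cos ϕ cos δ sin h₀ = 1.5592×0.06105×-0.18614 + 0.99813×0.98252×0.99993 = -0.017719 + 0.980614 = 0.962895.
Q̄ = (S_0/π) × [bracket] = (1361/π) × 0.962895 = 417.1 W/m².

Q̄ ≈ 417 W/m²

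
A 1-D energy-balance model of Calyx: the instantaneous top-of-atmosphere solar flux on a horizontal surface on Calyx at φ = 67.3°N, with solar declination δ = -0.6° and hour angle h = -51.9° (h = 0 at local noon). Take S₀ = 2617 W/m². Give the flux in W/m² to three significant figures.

598 W/m²

cos θ_z = sin φ sin δ + cos φ cos δ cos h = -0.009661 + 0.238105 = 0.228444.
Flux = S₀ · cos θ_z = 2617 × 0.228444 = 597.8 W/m².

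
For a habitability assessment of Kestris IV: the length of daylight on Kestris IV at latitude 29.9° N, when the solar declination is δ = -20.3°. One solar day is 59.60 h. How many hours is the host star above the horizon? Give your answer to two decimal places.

25.73 h

cos H₀ = −tan φ · tan δ = −tan(+29.9°) × tan(-20.300°) = 0.2127, so H₀ = 1.3565 rad = 77.72°.
Daylight = 2H₀/(2π) × 59.60 h = (1.3565/π) × 59.60 = 25.73 h.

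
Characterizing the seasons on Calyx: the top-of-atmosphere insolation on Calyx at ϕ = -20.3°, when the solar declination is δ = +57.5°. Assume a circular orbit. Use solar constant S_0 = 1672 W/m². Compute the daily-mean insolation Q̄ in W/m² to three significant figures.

Q̄ ≈ 70.2 W/m²

cos h₀ = −tan(-20.3°) tan(+57.500°) = 0.5806, h₀ = 0.9513 rad.
Bracket: h₀ sin ϕ sin δ + cos ϕ cos δ sin h₀ = 0.9513×-0.34694×0.84339 + 0.93789×0.53730×0.81416 = -0.278356 + 0.410278 = 0.131922.
Q̄ = (S_0/π) × [bracket] = (1672/π) × 0.131922 = 70.21 W/m².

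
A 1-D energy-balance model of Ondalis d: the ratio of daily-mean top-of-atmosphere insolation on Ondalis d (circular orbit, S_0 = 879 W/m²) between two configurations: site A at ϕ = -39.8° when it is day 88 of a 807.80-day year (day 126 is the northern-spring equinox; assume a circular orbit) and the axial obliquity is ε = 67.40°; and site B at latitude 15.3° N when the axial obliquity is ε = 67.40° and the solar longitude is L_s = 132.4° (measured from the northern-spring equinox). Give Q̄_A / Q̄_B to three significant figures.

Q̄_A / Q̄_B ≈ 1.02

— Configuration A (ϕ=-39.8°):
Solar longitude: L_s = 360° × (88 − 126)/807.80 = -16.935°, i.e. -16.935° + 360° = 343.065°.
sin δ = sin 67.40° × sin 343.065° = -0.26892, so δ = -15.600°.
cos h₀ = −tan(-39.8°) tan(-15.600°) = -0.2326, h₀ = 1.8056 rad.
Bracket: h₀ sin ϕ sin δ + cos ϕ cos δ sin h₀ = 1.8056×-0.64011×-0.26892 + 0.76828×0.96316×0.97257 = 0.310813 + 0.719679 = 1.030492.
Q̄ = (S_0/π) × [bracket] = (879/π) × 1.030492 = 288.33 W/m².
— Configuration B (ϕ=+15.3°):
Solar declination: sin δ = sin ε · sin L_s = sin 67.40° × sin 132.4° = 0.68175, so δ = +42.981°.
cos h₀ = −tan(+15.3°) tan(+42.981°) = -0.2549, h₀ = 1.8286 rad.
Bracket: h₀ sin ϕ sin δ + cos ϕ cos δ sin h₀ = 1.8286×0.26387×0.68175 + 0.96456×0.73159×0.96696 = 0.328953 + 0.682347 = 1.011300.
Q̄ = (S_0/π) × [bracket] = (879/π) × 1.011300 = 282.96 W/m².
Ratio Q̄_A / Q̄_B = 288.33 / 282.96 = 1.019.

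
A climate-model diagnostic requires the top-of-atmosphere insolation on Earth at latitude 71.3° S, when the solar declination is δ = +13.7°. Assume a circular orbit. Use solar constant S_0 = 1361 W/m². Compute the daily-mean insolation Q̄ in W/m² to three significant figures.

Q̄ ≈ 19.1 W/m²

cos h₀ = −tan(-71.3°) tan(+13.700°) = 0.7202, h₀ = 0.7667 rad.
Bracket: h₀ sin ϕ sin δ + cos ϕ cos δ sin h₀ = 0.7667×-0.94721×0.23684 + 0.32061×0.97155×0.69377 = -0.171999 + 0.216101 = 0.044102.
Q̄ = (S_0/π) × [bracket] = (1361/π) × 0.044102 = 19.11 W/m².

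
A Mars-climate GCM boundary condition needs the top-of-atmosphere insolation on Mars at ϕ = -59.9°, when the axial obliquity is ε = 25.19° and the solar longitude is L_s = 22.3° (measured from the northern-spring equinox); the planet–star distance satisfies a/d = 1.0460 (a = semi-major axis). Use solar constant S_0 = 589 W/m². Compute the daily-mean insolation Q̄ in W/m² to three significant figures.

Solar declination: sin δ = sin ε · sin L_s = sin 25.19° × sin 22.3° = 0.16150, so δ = +9.294°.
cos h₀ = −tan(-59.9°) tan(+9.294°) = 0.2823, h₀ = 1.2846 rad.
Bracket: h₀ sin ϕ sin δ + cos ϕ cos δ sin h₀ = 1.2846×-0.86515×0.16150 + 0.50151×0.98687×0.95932 = -0.179487 + 0.474792 = 0.295305.
Inverse-square distance factor (a/d)² = 1.0460² = 1.094116.
Q̄ = (S_0/π) × 1.094116 × [bracket] = (589/π) × 1.094116 × 0.295305 = 60.58 W/m².

Q̄ ≈ 60.6 W/m²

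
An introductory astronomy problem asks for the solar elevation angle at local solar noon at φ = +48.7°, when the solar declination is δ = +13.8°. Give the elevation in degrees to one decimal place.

At local noon the hour angle is zero, so the zenith angle equals |φ − δ| = |+48.7° − (+13.800°)| = 34.900°.
Elevation = 90° − 34.900° = 55.1°.

55.1°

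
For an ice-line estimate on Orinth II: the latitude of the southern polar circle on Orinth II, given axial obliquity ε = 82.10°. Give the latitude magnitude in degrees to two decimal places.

7.90°

The polar circle is the lowest latitude that experiences at least one full rotation of continuous darkness at the northern-summer solstice; it lies at |φ| = 90° − ε = 90° − 82.10° = 7.90°.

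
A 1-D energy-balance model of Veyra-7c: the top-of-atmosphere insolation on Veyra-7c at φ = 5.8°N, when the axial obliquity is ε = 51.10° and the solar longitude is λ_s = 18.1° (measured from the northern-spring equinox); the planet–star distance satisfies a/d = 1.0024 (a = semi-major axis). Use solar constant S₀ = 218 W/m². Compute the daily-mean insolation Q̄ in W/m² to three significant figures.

Solar declination: sin δ = sin ε · sin λ_s = sin 51.10° × sin 18.1° = 0.24178, so δ = +13.992°.
cos H₀ = −tan(+5.8°) tan(+13.992°) = -0.0253, H₀ = 1.5961 rad.
Bracket: H₀ sin φ sin δ + cos φ cos δ sin H₀ = 1.5961×0.10106×0.24178 + 0.99488×0.97033×0.99968 = 0.039000 + 0.965053 = 1.004053.
Inverse-square distance factor (a/d)² = 1.0024² = 1.004806.
Q̄ = (S₀/π) × 1.004806 × [bracket] = (218/π) × 1.004806 × 1.004053 = 70.01 W/m².

Q̄ ≈ 70.0 W/m²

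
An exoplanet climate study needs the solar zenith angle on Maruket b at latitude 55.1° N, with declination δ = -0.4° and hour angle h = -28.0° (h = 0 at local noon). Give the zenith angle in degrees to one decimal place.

θ_z = 60.0°

cos θ_z = sin φ sin δ + cos φ cos δ cos h = -0.005726 + 0.505163 = 0.499437.
θ_z = arccos(0.499437) = 60.0°.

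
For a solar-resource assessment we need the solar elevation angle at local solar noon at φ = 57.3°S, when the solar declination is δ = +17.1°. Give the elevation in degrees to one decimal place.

15.6°

At local noon the hour angle is zero, so the zenith angle equals |φ − δ| = |-57.3° − (+17.100°)| = 74.400°.
Elevation = 90° − 74.400° = 15.6°.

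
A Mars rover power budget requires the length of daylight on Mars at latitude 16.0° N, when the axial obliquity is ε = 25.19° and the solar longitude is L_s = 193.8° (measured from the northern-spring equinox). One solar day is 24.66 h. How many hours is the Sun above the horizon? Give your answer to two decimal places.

12.10 h

Solar declination: sin δ = sin ε · sin L_s = sin 25.19° × sin 193.8° = -0.10152, so δ = -5.827°.
cos h₀ = −tan ϕ · tan δ = −tan(+16.0°) × tan(-5.827°) = 0.0293, so h₀ = 1.5415 rad = 88.32°.
Daylight = 2h₀/(2π) × 24.66 h = (1.5415/π) × 24.66 = 12.10 h.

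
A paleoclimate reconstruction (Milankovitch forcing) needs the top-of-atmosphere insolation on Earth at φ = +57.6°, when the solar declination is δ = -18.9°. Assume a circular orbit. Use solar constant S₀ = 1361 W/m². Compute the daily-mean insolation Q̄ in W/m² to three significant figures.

cos H₀ = −tan(+57.6°) tan(-18.900°) = 0.5395, H₀ = 1.0010 rad.
Bracket: H₀ sin φ sin δ + cos φ cos δ sin H₀ = 1.0010×0.84433×-0.32392 + 0.53583×0.94609×0.84199 = -0.273769 + 0.426841 = 0.153072.
Q̄ = (S₀/π) × [bracket] = (1361/π) × 0.153072 = 66.31 W/m².

Q̄ ≈ 66.3 W/m²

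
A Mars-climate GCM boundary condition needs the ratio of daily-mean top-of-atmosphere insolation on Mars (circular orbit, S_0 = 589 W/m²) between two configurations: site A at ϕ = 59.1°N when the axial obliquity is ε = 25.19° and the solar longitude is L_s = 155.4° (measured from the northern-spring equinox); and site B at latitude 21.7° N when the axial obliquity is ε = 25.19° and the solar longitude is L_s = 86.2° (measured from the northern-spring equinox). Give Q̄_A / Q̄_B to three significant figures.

Q̄_A / Q̄_B ≈ 0.696

— Configuration A (ϕ=+59.1°):
Solar declination: sin δ = sin ε · sin L_s = sin 25.19° × sin 155.4° = 0.17718, so δ = +10.205°.
cos h₀ = −tan(+59.1°) tan(+10.205°) = -0.3008, h₀ = 1.8763 rad.
Bracket: h₀ sin ϕ sin δ + cos ϕ cos δ sin h₀ = 1.8763×0.85806×0.17718 + 0.51354×0.98418×0.95369 = 0.285256 + 0.482010 = 0.767266.
Q̄ = (S_0/π) × [bracket] = (589/π) × 0.767266 = 143.85 W/m².
— Configuration B (ϕ=+21.7°):
Solar declination: sin δ = sin ε · sin L_s = sin 25.19° × sin 86.2° = 0.42469, so δ = +25.131°.
cos h₀ = −tan(+21.7°) tan(+25.131°) = -0.1867, h₀ = 1.7586 rad.
Bracket: h₀ sin ϕ sin δ + cos ϕ cos δ sin h₀ = 1.7586×0.36975×0.42469 + 0.92913×0.90534×0.98242 = 0.276151 + 0.826391 = 1.102542.
Q̄ = (S_0/π) × [bracket] = (589/π) × 1.102542 = 206.71 W/m².
Ratio Q̄_A / Q̄_B = 143.85 / 206.71 = 0.6959.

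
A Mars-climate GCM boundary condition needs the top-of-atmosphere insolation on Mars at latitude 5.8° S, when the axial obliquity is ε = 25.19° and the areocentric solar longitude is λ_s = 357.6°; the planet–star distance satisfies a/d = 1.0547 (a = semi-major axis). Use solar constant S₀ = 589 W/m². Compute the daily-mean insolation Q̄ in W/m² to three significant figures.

sin δ = sin 25.19° × sin 357.6° = -0.01782, so δ = -1.021°.
cos H₀ = −tan(-5.8°) tan(-1.021°) = -0.0018, H₀ = 1.5726 rad.
Bracket: H₀ sin φ sin δ + cos φ cos δ sin H₀ = 1.5726×-0.10106×-0.01782 + 0.99488×0.99984×1.00000 = 0.002832 + 0.994721 = 0.997553.
Inverse-square distance factor (a/d)² = 1.0547² = 1.112392.
Q̄ = (S₀/π) × 1.112392 × [bracket] = (589/π) × 1.112392 × 0.997553 = 208.0 W/m².

Q̄ ≈ 208 W/m²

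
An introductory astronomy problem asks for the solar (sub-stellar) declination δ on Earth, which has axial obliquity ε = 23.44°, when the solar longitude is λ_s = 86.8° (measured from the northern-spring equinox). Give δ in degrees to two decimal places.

sin δ = sin ε · sin λ_s = sin 23.44° × sin 86.8° = 0.397168.
δ = arcsin(0.397168) = +23.40°.

δ = +23.40°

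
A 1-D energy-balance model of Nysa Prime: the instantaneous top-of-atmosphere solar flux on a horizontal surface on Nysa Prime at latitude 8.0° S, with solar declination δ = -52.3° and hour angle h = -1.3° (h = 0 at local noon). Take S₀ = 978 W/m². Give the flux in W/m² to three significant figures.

cos θ_z = sin φ sin δ + cos φ cos δ cos h = 0.110117 + 0.605420 = 0.715537.
Flux = S₀ · cos θ_z = 978 × 0.715537 = 699.8 W/m².

700 W/m²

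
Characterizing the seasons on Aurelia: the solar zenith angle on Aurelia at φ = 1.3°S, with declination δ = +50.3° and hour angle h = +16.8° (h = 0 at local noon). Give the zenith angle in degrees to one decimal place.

θ_z = 53.6°

cos θ_z = sin φ sin δ + cos φ cos δ cos h = -0.017456 + 0.611347 = 0.593891.
θ_z = arccos(0.593891) = 53.6°.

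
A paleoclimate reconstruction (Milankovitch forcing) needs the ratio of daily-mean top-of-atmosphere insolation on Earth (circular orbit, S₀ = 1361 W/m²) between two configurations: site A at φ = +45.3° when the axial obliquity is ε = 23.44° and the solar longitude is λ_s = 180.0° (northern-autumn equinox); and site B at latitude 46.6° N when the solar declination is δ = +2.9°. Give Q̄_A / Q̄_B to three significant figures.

— Configuration A (φ=+45.3°):
Solar declination: sin δ = sin ε · sin λ_s = sin 23.44° × sin 180.0° = 0.00000, so δ = +0.000°.
cos H₀ = −tan(+45.3°) tan(+0.000°) = -0.0000, H₀ = 1.5708 rad.
Bracket: H₀ sin φ sin δ + cos φ cos δ sin H₀ = 1.5708×0.71080×0.00000 + 0.70339×1.00000×1.00000 = 0.000000 + 0.703390 = 0.703390.
Q̄ = (S₀/π) × [bracket] = (1361/π) × 0.703390 = 304.72 W/m².
— Configuration B (φ=+46.6°):
cos H₀ = −tan(+46.6°) tan(+2.900°) = -0.0536, H₀ = 1.6244 rad.
Bracket: H₀ sin φ sin δ + cos φ cos δ sin H₀ = 1.6244×0.72657×0.05059 + 0.68709×0.99872×0.99856 = 0.059708 + 0.685222 = 0.744930.
Q̄ = (S₀/π) × [bracket] = (1361/π) × 0.744930 = 322.72 W/m².
Ratio Q̄_A / Q̄_B = 304.72 / 322.72 = 0.9442.

Q̄_A / Q̄_B ≈ 0.944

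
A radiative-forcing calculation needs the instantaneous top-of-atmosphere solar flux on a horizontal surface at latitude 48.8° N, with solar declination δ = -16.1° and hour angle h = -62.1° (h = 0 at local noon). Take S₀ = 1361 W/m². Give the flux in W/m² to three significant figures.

cos θ_z = sin φ sin δ + cos φ cos δ cos h = -0.208656 + 0.296132 = 0.087476.
Flux = S₀ · cos θ_z = 1361 × 0.087476 = 119.1 W/m².

119 W/m²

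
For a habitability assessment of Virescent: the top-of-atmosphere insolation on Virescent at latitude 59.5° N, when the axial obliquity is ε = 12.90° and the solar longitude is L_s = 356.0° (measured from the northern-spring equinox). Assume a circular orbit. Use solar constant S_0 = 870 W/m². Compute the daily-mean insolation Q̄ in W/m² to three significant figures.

Solar declination: sin δ = sin ε · sin L_s = sin 12.90° × sin 356.0° = -0.01557, so δ = -0.892°.
cos h₀ = −tan(+59.5°) tan(-0.892°) = 0.0264, h₀ = 1.5444 rad.
Bracket: h₀ sin ϕ sin δ + cos ϕ cos δ sin h₀ = 1.5444×0.86163×-0.01557 + 0.50754×0.99988×0.99965 = -0.020719 + 0.507301 = 0.486582.
Q̄ = (S_0/π) × [bracket] = (870/π) × 0.486582 = 134.7 W/m².

Q̄ ≈ 135 W/m²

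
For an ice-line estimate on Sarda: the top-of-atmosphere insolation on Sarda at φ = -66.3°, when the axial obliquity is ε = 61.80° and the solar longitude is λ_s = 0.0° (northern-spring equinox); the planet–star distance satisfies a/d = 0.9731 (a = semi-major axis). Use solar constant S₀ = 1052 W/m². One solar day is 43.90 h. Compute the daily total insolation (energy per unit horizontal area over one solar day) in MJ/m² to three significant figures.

20.1 MJ/m²

Solar declination: sin δ = sin ε · sin λ_s = sin 61.80° × sin 0.0° = 0.00000, so δ = +0.000°.
cos H₀ = −tan(-66.3°) tan(+0.000°) = 0.0000, H₀ = 1.5708 rad.
Bracket: H₀ sin φ sin δ + cos φ cos δ sin H₀ = 1.5708×-0.91566×0.00000 + 0.40195×1.00000×1.00000 = -0.000000 + 0.401950 = 0.401950.
Inverse-square distance factor (a/d)² = 0.9731² = 0.946924.
Q̄ = (S₀/π) × 0.946924 × [bracket] = (1052/π) × 0.946924 × 0.401950 = 127.45 W/m².
Daily total = Q̄ × 43.90 h × 3600 s/h = 127.45 × 43.90 × 3600 / 10⁶ = 20.14 MJ/m².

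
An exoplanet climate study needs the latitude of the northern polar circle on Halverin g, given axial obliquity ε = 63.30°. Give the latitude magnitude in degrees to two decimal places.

26.70°

The polar circle is the lowest latitude that experiences at least one full rotation of continuous daylight at the northern-summer solstice; it lies at |φ| = 90° − ε = 90° − 63.30° = 26.70°.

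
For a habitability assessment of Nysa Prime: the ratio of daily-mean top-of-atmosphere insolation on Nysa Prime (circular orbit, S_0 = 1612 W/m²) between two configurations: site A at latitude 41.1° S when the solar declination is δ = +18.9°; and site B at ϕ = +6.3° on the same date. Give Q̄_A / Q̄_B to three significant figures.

Q̄_A / Q̄_B ≈ 0.412

— Configuration A (ϕ=-41.1°):
cos h₀ = −tan(-41.1°) tan(+18.900°) = 0.2987, h₀ = 1.2675 rad.
Bracket: h₀ sin ϕ sin δ + cos ϕ cos δ sin h₀ = 1.2675×-0.65738×0.32392 + 0.75356×0.94609×0.95436 = -0.269900 + 0.680397 = 0.410497.
Q̄ = (S_0/π) × [bracket] = (1612/π) × 0.410497 = 210.63 W/m².
— Configuration B (ϕ=+6.3°):
cos h₀ = −tan(+6.3°) tan(+18.900°) = -0.0378, h₀ = 1.6086 rad.
Bracket: h₀ sin ϕ sin δ + cos ϕ cos δ sin h₀ = 1.6086×0.10973×0.32392 + 0.99396×0.94609×0.99929 = 0.057176 + 0.939708 = 0.996884.
Q̄ = (S_0/π) × [bracket] = (1612/π) × 0.996884 = 511.52 W/m².
Ratio Q̄_A / Q̄_B = 210.63 / 511.52 = 0.4118.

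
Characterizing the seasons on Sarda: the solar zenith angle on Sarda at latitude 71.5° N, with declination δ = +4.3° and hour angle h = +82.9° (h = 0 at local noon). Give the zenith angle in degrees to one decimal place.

θ_z = 83.7°

cos θ_z = sin ϕ sin δ + cos ϕ cos δ cos h = 0.071104 + 0.039109 = 0.110213.
θ_z = arccos(0.110213) = 83.7°.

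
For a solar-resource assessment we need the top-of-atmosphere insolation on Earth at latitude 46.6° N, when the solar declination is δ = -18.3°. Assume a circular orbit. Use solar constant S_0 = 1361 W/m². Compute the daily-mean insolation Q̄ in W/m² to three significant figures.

cos h₀ = −tan(+46.6°) tan(-18.300°) = 0.3497, h₀ = 1.2135 rad.
Bracket: h₀ sin ϕ sin δ + cos ϕ cos δ sin h₀ = 1.2135×0.72657×-0.31399 + 0.68709×0.94943×0.93685 = -0.276843 + 0.611148 = 0.334305.
Q̄ = (S_0/π) × [bracket] = (1361/π) × 0.334305 = 144.8 W/m².

Q̄ ≈ 145 W/m²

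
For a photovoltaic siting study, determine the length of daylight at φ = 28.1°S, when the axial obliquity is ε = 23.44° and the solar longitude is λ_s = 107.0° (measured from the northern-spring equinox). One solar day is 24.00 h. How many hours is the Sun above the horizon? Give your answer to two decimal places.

Solar declination: sin δ = sin ε · sin λ_s = sin 23.44° × sin 107.0° = 0.38041, so δ = +22.359°.
cos H₀ = −tan φ · tan δ = −tan(-28.1°) × tan(+22.359°) = 0.2196, so H₀ = 1.3494 rad = 77.31°.
Daylight = 2H₀/(2π) × 24.00 h = (1.3494/π) × 24.00 = 10.31 h.

10.31 h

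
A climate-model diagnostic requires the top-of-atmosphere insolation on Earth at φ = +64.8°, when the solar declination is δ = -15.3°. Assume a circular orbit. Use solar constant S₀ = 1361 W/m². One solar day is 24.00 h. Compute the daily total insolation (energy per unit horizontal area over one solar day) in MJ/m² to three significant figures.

4.01 MJ/m²

cos H₀ = −tan(+64.8°) tan(-15.300°) = 0.5814, H₀ = 0.9504 rad.
Bracket: H₀ sin φ sin δ + cos φ cos δ sin H₀ = 0.9504×0.90483×-0.26387 + 0.42578×0.96456×0.81364 = -0.226915 + 0.334154 = 0.107239.
Q̄ = (S₀/π) × [bracket] = (1361/π) × 0.107239 = 46.458 W/m².
Daily total = Q̄ × 24.00 h × 3600 s/h = 46.458 × 24.00 × 3600 / 10⁶ = 4.014 MJ/m².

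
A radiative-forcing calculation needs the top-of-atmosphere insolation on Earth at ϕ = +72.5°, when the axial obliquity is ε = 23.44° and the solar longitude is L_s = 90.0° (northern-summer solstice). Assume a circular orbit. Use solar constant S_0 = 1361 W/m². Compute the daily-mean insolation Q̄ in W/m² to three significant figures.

Q̄ ≈ 516 W/m²

Solar declination: sin δ = sin ε · sin L_s = sin 23.44° × sin 90.0° = 0.39779, so δ = +23.440°.
cos h₀ = −tan(+72.5°) tan(+23.440°) = -1.3751 ≤ −1 ⇒ polar day, h₀ = π.
Bracket: h₀ sin ϕ sin δ + cos ϕ cos δ sin h₀ = 3.1416×0.95372×0.39779 + 0.30071×0.91748×0.00000 = 1.191861 + 0.000000 = 1.191861.
Q̄ = (S_0/π) × [bracket] = (1361/π) × 1.191861 = 516.3 W/m².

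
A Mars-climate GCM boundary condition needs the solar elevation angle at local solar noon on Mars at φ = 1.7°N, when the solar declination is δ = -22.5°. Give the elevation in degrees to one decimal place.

At local noon the hour angle is zero, so the zenith angle equals |φ − δ| = |+1.7° − (-22.500°)| = 24.200°.
Elevation = 90° − 24.200° = 65.8°.

65.8°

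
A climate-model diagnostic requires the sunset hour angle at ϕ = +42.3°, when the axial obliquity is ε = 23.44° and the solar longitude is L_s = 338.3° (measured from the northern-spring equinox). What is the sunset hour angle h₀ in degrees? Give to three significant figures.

h₀ = 82.2°

Solar declination: sin δ = sin ε · sin L_s = sin 23.44° × sin 338.3° = -0.14708, so δ = -8.458°.
cos h₀ = −tan ϕ · tan δ = −tan(+42.3°) × tan(-8.458°) = 0.1353, so h₀ = 1.4351 rad = 82.22°.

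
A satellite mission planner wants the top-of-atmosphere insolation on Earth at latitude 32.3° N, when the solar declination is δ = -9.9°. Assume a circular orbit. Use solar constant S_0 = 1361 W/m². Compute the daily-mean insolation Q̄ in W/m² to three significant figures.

cos h₀ = −tan(+32.3°) tan(-9.900°) = 0.1103, h₀ = 1.4602 rad.
Bracket: h₀ sin ϕ sin δ + cos ϕ cos δ sin h₀ = 1.4602×0.53435×-0.17193 + 0.84526×0.98511×0.99389 = -0.134150 + 0.827586 = 0.693436.
Q̄ = (S_0/π) × [bracket] = (1361/π) × 0.693436 = 300.4 W/m².

Q̄ ≈ 300 W/m²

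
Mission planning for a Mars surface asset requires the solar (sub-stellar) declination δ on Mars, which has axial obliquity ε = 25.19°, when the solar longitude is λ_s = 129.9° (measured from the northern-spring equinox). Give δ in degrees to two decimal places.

δ = +19.06°

sin δ = sin ε · sin λ_s = sin 25.19° × sin 129.9° = 0.326522.
δ = arcsin(0.326522) = +19.06°.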